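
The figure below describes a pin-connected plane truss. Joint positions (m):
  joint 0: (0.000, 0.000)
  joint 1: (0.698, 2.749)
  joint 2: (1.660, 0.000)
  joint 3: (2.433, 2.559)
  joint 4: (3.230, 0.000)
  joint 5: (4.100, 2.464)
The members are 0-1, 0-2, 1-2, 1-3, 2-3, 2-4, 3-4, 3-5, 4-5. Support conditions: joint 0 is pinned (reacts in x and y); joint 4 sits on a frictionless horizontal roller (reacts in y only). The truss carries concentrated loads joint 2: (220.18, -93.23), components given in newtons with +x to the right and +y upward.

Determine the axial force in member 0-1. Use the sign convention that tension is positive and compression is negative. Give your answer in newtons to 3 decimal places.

N=6 nodes, M=9 members, R=3 reactions → 2N=12, M+R=12
member 0 (0-1): L=2.8362, (cx,cy)=(0.2461,0.9692)
member 1 (0-2): L=1.6600, (cx,cy)=(1.0000,0.0000)
member 2 (1-2): L=2.9125, (cx,cy)=(0.3303,-0.9439)
member 3 (1-3): L=1.7454, (cx,cy)=(0.9941,-0.1089)
member 4 (2-3): L=2.6732, (cx,cy)=(0.2892,0.9573)
member 5 (2-4): L=1.5700, (cx,cy)=(1.0000,0.0000)
member 6 (3-4): L=2.6802, (cx,cy)=(0.2974,-0.9548)
member 7 (3-5): L=1.6697, (cx,cy)=(0.9984,-0.0569)
member 8 (4-5): L=2.6131, (cx,cy)=(0.3329,0.9429)
solve A·x = −loads:
  F[0-1] = -46.7541 N (compression)
  F[0-2] = +231.6862 N (tension)
  F[1-2] = +51.3122 N (tension)
  F[1-3] = -28.6250 N (compression)
  F[2-3] = +46.7970 N (tension)
  F[2-4] = +14.9228 N (tension)
  F[3-4] = -50.1839 N (compression)
  F[3-5] = +0.0000 N (tension)
  F[4-5] = -0.0000 N (compression)
  Rx@0 = -220.1800 N
  Ry@0 = +45.3161 N
  Ry@4 = +47.9139 N

-46.754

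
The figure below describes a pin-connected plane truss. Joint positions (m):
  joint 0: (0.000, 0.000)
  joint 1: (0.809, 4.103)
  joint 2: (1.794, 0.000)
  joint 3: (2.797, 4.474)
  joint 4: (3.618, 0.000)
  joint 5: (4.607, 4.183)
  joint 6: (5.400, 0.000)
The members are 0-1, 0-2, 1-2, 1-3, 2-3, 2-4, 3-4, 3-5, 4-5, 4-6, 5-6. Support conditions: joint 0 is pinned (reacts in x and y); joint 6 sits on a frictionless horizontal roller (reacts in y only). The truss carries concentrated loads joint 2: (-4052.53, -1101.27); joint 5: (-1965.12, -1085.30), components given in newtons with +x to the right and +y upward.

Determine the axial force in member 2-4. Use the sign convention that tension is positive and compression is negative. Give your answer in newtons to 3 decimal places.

-700.963

N=7 nodes, M=11 members, R=3 reactions → 2N=14, M+R=14
member 0 (0-1): L=4.1820, (cx,cy)=(0.1934,0.9811)
member 1 (0-2): L=1.7940, (cx,cy)=(1.0000,0.0000)
member 2 (1-2): L=4.2196, (cx,cy)=(0.2334,-0.9724)
member 3 (1-3): L=2.0223, (cx,cy)=(0.9830,0.1835)
member 4 (2-3): L=4.5851, (cx,cy)=(0.2188,0.9758)
member 5 (2-4): L=1.8240, (cx,cy)=(1.0000,0.0000)
member 6 (3-4): L=4.5487, (cx,cy)=(0.1805,-0.9836)
member 7 (3-5): L=1.8332, (cx,cy)=(0.9873,-0.1587)
member 8 (4-5): L=4.2983, (cx,cy)=(0.2301,0.9732)
member 9 (4-6): L=1.7820, (cx,cy)=(1.0000,0.0000)
member 10 (5-6): L=4.2575, (cx,cy)=(0.1863,-0.9825)
solve A·x = −loads:
  F[0-1] = -2463.5576 N (compression)
  F[0-2] = -5541.0790 N (compression)
  F[1-2] = +2291.5663 N (tension)
  F[1-3] = -1028.9674 N (compression)
  F[2-3] = -1154.9586 N (compression)
  F[2-4] = -700.9633 N (compression)
  F[3-4] = +1591.3064 N (tension)
  F[3-5] = -1571.2952 N (compression)
  F[4-5] = -1608.3240 N (compression)
  F[4-6] = -43.6884 N (compression)
  F[5-6] = +234.5567 N (tension)
  Rx@0 = +6017.6500 N
  Ry@0 = +2417.0221 N
  Ry@6 = -230.4521 N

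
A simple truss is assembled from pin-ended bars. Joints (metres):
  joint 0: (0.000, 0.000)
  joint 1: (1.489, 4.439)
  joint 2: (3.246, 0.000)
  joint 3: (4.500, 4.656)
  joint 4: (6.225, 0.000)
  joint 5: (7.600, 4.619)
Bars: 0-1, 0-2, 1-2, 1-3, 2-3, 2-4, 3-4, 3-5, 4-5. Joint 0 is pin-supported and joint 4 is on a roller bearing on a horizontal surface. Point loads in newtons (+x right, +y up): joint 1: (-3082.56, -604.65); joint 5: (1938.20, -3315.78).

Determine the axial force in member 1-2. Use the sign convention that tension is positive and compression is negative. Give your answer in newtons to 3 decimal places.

97.589

N=6 nodes, M=9 members, R=3 reactions → 2N=12, M+R=12
member 0 (0-1): L=4.6821, (cx,cy)=(0.3180,0.9481)
member 1 (0-2): L=3.2460, (cx,cy)=(1.0000,0.0000)
member 2 (1-2): L=4.7741, (cx,cy)=(0.3680,-0.9298)
member 3 (1-3): L=3.0188, (cx,cy)=(0.9974,0.0719)
member 4 (2-3): L=4.8219, (cx,cy)=(0.2601,0.9656)
member 5 (2-4): L=2.9790, (cx,cy)=(1.0000,0.0000)
member 6 (3-4): L=4.9653, (cx,cy)=(0.3474,-0.9377)
member 7 (3-5): L=3.1002, (cx,cy)=(0.9999,-0.0119)
member 8 (4-5): L=4.8193, (cx,cy)=(0.2853,0.9584)
solve A·x = −loads:
  F[0-1] = -514.3096 N (compression)
  F[0-2] = -980.7986 N (compression)
  F[1-2] = +97.5890 N (tension)
  F[1-3] = +2890.5606 N (tension)
  F[2-3] = -93.9731 N (compression)
  F[2-4] = -920.4441 N (compression)
  F[3-4] = -161.9177 N (compression)
  F[3-5] = +2915.1039 N (tension)
  F[4-5] = -3423.2772 N (compression)
  Rx@0 = +1144.3600 N
  Ry@0 = +487.6085 N
  Ry@4 = +3432.8215 N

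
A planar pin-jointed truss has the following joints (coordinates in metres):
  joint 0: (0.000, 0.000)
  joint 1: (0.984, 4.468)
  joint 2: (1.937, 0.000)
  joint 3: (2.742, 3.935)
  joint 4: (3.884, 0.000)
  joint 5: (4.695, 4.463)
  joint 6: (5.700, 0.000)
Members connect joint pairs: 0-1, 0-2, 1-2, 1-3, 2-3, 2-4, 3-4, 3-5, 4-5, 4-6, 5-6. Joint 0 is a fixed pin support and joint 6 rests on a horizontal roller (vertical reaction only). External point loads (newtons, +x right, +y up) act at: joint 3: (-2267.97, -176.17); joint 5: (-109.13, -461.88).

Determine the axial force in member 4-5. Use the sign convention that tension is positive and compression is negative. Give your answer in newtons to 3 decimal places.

-1806.986

N=7 nodes, M=11 members, R=3 reactions → 2N=14, M+R=14
member 0 (0-1): L=4.5751, (cx,cy)=(0.2151,0.9766)
member 1 (0-2): L=1.9370, (cx,cy)=(1.0000,0.0000)
member 2 (1-2): L=4.5685, (cx,cy)=(0.2086,-0.9780)
member 3 (1-3): L=1.8370, (cx,cy)=(0.9570,-0.2901)
member 4 (2-3): L=4.0165, (cx,cy)=(0.2004,0.9797)
member 5 (2-4): L=1.9470, (cx,cy)=(1.0000,0.0000)
member 6 (3-4): L=4.0974, (cx,cy)=(0.2787,-0.9604)
member 7 (3-5): L=2.0231, (cx,cy)=(0.9653,0.2610)
member 8 (4-5): L=4.5361, (cx,cy)=(0.1788,0.9839)
member 9 (4-6): L=1.8160, (cx,cy)=(1.0000,0.0000)
member 10 (5-6): L=4.5748, (cx,cy)=(0.2197,-0.9756)
solve A·x = −loads:
  F[0-1] = -1867.7122 N (compression)
  F[0-2] = -1975.3951 N (compression)
  F[1-2] = +2127.1180 N (tension)
  F[1-3] = -883.4287 N (compression)
  F[2-3] = -2123.4079 N (compression)
  F[2-4] = -1106.0930 N (compression)
  F[3-4] = +1851.2281 N (tension)
  F[3-5] = +498.2647 N (tension)
  F[4-5] = -1806.9856 N (compression)
  F[4-6] = -267.0583 N (compression)
  F[5-6] = +1215.6486 N (tension)
  Rx@0 = +2377.1000 N
  Ry@0 = +1824.0016 N
  Ry@6 = -1185.9516 N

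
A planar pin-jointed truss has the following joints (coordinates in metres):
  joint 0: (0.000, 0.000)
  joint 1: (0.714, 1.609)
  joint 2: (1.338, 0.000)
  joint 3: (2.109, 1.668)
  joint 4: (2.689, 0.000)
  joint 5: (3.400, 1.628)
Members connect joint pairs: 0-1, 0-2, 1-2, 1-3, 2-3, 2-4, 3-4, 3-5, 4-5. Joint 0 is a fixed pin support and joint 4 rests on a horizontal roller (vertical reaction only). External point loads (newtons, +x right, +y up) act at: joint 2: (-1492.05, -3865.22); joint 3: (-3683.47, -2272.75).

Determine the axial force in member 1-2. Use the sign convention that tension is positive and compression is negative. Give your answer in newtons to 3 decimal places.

N=6 nodes, M=9 members, R=3 reactions → 2N=12, M+R=12
member 0 (0-1): L=1.7603, (cx,cy)=(0.4056,0.9140)
member 1 (0-2): L=1.3380, (cx,cy)=(1.0000,0.0000)
member 2 (1-2): L=1.7258, (cx,cy)=(0.3616,-0.9323)
member 3 (1-3): L=1.3962, (cx,cy)=(0.9991,0.0423)
member 4 (2-3): L=1.8376, (cx,cy)=(0.4196,0.9077)
member 5 (2-4): L=1.3510, (cx,cy)=(1.0000,0.0000)
member 6 (3-4): L=1.7660, (cx,cy)=(0.3284,-0.9445)
member 7 (3-5): L=1.2916, (cx,cy)=(0.9995,-0.0310)
member 8 (4-5): L=1.7765, (cx,cy)=(0.4002,0.9164)
solve A·x = −loads:
  F[0-1] = -5160.6234 N (compression)
  F[0-2] = -3082.3128 N (compression)
  F[1-2] = +4884.2862 N (tension)
  F[1-3] = -3862.7139 N (compression)
  F[2-3] = -758.6060 N (compression)
  F[2-4] = +494.0865 N (tension)
  F[3-4] = -1504.3763 N (compression)
  F[3-5] = -0.0000 N (tension)
  F[4-5] = +0.0000 N (tension)
  Rx@0 = +5175.5200 N
  Ry@0 = +4717.0454 N
  Ry@4 = +1420.9246 N

4884.286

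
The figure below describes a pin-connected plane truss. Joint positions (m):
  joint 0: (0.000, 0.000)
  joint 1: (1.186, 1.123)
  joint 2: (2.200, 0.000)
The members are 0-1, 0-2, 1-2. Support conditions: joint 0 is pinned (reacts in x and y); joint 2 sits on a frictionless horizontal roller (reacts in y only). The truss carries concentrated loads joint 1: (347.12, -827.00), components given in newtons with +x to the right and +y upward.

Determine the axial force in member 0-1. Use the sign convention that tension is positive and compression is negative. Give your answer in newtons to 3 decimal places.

-296.677

N=3 nodes, M=3 members, R=3 reactions → 2N=6, M+R=6
member 0 (0-1): L=1.6333, (cx,cy)=(0.7261,0.6876)
member 1 (0-2): L=2.2000, (cx,cy)=(1.0000,0.0000)
member 2 (1-2): L=1.5131, (cx,cy)=(0.6702,-0.7422)
solve A·x = −loads:
  F[0-1] = -296.6774 N (compression)
  F[0-2] = +562.5462 N (tension)
  F[1-2] = -839.4097 N (compression)
  Rx@0 = -347.1200 N
  Ry@0 = +203.9828 N
  Ry@2 = +623.0172 N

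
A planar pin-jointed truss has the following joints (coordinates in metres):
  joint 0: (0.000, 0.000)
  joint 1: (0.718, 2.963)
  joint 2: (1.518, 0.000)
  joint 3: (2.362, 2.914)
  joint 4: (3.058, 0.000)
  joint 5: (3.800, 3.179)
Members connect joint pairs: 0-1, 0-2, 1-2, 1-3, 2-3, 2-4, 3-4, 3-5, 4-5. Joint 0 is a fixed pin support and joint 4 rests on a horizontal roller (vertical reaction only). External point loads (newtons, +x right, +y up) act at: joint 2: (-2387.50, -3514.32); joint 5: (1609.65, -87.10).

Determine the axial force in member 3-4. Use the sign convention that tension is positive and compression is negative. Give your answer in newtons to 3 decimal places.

N=6 nodes, M=9 members, R=3 reactions → 2N=12, M+R=12
member 0 (0-1): L=3.0488, (cx,cy)=(0.2355,0.9719)
member 1 (0-2): L=1.5180, (cx,cy)=(1.0000,0.0000)
member 2 (1-2): L=3.0691, (cx,cy)=(0.2607,-0.9654)
member 3 (1-3): L=1.6447, (cx,cy)=(0.9996,-0.0298)
member 4 (2-3): L=3.0338, (cx,cy)=(0.2782,0.9605)
member 5 (2-4): L=1.5400, (cx,cy)=(1.0000,0.0000)
member 6 (3-4): L=2.9960, (cx,cy)=(0.2323,-0.9726)
member 7 (3-5): L=1.4622, (cx,cy)=(0.9834,0.1812)
member 8 (4-5): L=3.2644, (cx,cy)=(0.2273,0.9738)
solve A·x = −loads:
  F[0-1] = -77.5061 N (compression)
  F[0-2] = -759.5968 N (compression)
  F[1-2] = +79.2245 N (tension)
  F[1-3] = -38.9213 N (compression)
  F[2-3] = +3579.1292 N (tension)
  F[2-4] = +652.8326 N (tension)
  F[3-4] = -3213.0185 N (compression)
  F[3-5] = +1731.9213 N (tension)
  F[4-5] = -411.7573 N (compression)
  Rx@0 = +777.8500 N
  Ry@0 = +75.3261 N
  Ry@4 = +3526.0939 N

-3213.018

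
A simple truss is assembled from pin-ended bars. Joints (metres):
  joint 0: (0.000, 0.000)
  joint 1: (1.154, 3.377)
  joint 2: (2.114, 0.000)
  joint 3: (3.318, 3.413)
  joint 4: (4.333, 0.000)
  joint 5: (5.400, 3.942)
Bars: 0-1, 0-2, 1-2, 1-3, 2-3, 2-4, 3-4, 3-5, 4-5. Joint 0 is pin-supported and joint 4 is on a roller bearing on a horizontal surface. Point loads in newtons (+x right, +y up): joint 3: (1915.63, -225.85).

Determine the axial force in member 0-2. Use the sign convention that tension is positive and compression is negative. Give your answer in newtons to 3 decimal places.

1418.084

N=6 nodes, M=9 members, R=3 reactions → 2N=12, M+R=12
member 0 (0-1): L=3.5687, (cx,cy)=(0.3234,0.9463)
member 1 (0-2): L=2.1140, (cx,cy)=(1.0000,0.0000)
member 2 (1-2): L=3.5108, (cx,cy)=(0.2734,-0.9619)
member 3 (1-3): L=2.1643, (cx,cy)=(0.9999,0.0166)
member 4 (2-3): L=3.6191, (cx,cy)=(0.3327,0.9430)
member 5 (2-4): L=2.2190, (cx,cy)=(1.0000,0.0000)
member 6 (3-4): L=3.5607, (cx,cy)=(0.2851,-0.9585)
member 7 (3-5): L=2.1482, (cx,cy)=(0.9692,0.2463)
member 8 (4-5): L=4.0839, (cx,cy)=(0.2613,0.9653)
solve A·x = −loads:
  F[0-1] = +1538.6555 N (tension)
  F[0-2] = +1418.0839 N (tension)
  F[1-2] = -1497.9898 N (compression)
  F[1-3] = +907.2847 N (tension)
  F[2-3] = +1527.9280 N (tension)
  F[2-4] = +500.1665 N (tension)
  F[3-4] = -1754.6380 N (compression)
  F[3-5] = +0.0000 N (tension)
  F[4-5] = +0.0000 N (tension)
  Rx@0 = -1915.6300 N
  Ry@0 = -1455.9906 N
  Ry@4 = +1681.8406 N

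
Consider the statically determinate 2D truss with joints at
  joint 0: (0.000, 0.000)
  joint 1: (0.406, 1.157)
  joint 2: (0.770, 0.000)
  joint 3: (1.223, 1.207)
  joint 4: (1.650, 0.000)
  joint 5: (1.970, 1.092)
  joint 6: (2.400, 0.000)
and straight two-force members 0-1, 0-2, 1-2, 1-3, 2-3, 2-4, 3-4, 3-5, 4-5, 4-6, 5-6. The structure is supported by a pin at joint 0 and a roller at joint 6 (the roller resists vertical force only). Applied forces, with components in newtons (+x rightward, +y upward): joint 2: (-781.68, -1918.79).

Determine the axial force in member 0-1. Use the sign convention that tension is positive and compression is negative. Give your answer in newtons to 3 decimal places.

-1381.084

N=7 nodes, M=11 members, R=3 reactions → 2N=14, M+R=14
member 0 (0-1): L=1.2262, (cx,cy)=(0.3311,0.9436)
member 1 (0-2): L=0.7700, (cx,cy)=(1.0000,0.0000)
member 2 (1-2): L=1.2129, (cx,cy)=(0.3001,-0.9539)
member 3 (1-3): L=0.8185, (cx,cy)=(0.9981,0.0611)
member 4 (2-3): L=1.2892, (cx,cy)=(0.3514,0.9362)
member 5 (2-4): L=0.8800, (cx,cy)=(1.0000,0.0000)
member 6 (3-4): L=1.2803, (cx,cy)=(0.3335,-0.9427)
member 7 (3-5): L=0.7558, (cx,cy)=(0.9884,-0.1522)
member 8 (4-5): L=1.1379, (cx,cy)=(0.2812,0.9596)
member 9 (4-6): L=0.7500, (cx,cy)=(1.0000,0.0000)
member 10 (5-6): L=1.1736, (cx,cy)=(0.3664,-0.9305)
solve A·x = −loads:
  F[0-1] = -1381.0837 N (compression)
  F[0-2] = -324.3850 N (compression)
  F[1-2] = +1311.5584 N (tension)
  F[1-3] = -852.4926 N (compression)
  F[2-3] = +713.1624 N (tension)
  F[2-4] = +600.3108 N (tension)
  F[3-4] = -586.9353 N (compression)
  F[3-5] = -409.3253 N (compression)
  F[4-5] = +576.5989 N (tension)
  F[4-6] = +242.4112 N (tension)
  F[5-6] = -661.6200 N (compression)
  Rx@0 = +781.6800 N
  Ry@0 = +1303.1782 N
  Ry@6 = +615.6118 N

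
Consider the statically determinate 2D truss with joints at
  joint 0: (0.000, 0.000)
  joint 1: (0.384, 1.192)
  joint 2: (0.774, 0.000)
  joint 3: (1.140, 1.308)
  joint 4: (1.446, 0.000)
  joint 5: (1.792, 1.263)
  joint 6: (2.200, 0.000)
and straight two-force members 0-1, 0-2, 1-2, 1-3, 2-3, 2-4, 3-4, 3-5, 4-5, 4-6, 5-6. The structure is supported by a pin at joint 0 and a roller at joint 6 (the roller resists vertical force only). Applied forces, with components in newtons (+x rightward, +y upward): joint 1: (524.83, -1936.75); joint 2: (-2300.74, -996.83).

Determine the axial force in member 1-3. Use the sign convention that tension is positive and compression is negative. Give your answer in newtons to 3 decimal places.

N=7 nodes, M=11 members, R=3 reactions → 2N=14, M+R=14
member 0 (0-1): L=1.2523, (cx,cy)=(0.3066,0.9518)
member 1 (0-2): L=0.7740, (cx,cy)=(1.0000,0.0000)
member 2 (1-2): L=1.2542, (cx,cy)=(0.3110,-0.9504)
member 3 (1-3): L=0.7648, (cx,cy)=(0.9884,0.1517)
member 4 (2-3): L=1.3582, (cx,cy)=(0.2695,0.9630)
member 5 (2-4): L=0.6720, (cx,cy)=(1.0000,0.0000)
member 6 (3-4): L=1.3433, (cx,cy)=(0.2278,-0.9737)
member 7 (3-5): L=0.6536, (cx,cy)=(0.9976,-0.0689)
member 8 (4-5): L=1.3095, (cx,cy)=(0.2642,0.9645)
member 9 (4-6): L=0.7540, (cx,cy)=(1.0000,0.0000)
member 10 (5-6): L=1.3273, (cx,cy)=(0.3074,-0.9516)
solve A·x = −loads:
  F[0-1] = -2059.6807 N (compression)
  F[0-2] = -1144.3512 N (compression)
  F[1-2] = -154.0086 N (compression)
  F[1-3] = -1121.4713 N (compression)
  F[2-3] = +1187.1148 N (tension)
  F[2-4] = +788.6110 N (tension)
  F[3-4] = -958.9768 N (compression)
  F[3-5] = -571.5179 N (compression)
  F[4-5] = +968.1699 N (tension)
  F[4-6] = +314.3558 N (tension)
  F[5-6] = -1022.6313 N (compression)
  Rx@0 = +1775.9100 N
  Ry@0 = +1960.4637 N
  Ry@6 = +973.1163 N

-1121.471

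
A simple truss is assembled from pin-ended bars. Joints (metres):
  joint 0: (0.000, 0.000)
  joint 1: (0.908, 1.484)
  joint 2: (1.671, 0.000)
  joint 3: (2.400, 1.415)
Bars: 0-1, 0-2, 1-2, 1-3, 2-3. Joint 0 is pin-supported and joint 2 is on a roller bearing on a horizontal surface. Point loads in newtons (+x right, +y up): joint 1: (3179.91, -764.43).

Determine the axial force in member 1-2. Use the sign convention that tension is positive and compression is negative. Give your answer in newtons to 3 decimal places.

-3642.525

N=4 nodes, M=5 members, R=3 reactions → 2N=8, M+R=8
member 0 (0-1): L=1.7397, (cx,cy)=(0.5219,0.8530)
member 1 (0-2): L=1.6710, (cx,cy)=(1.0000,0.0000)
member 2 (1-2): L=1.6687, (cx,cy)=(0.4573,-0.8893)
member 3 (1-3): L=1.4936, (cx,cy)=(0.9989,-0.0462)
member 4 (2-3): L=1.5917, (cx,cy)=(0.4580,0.8890)
solve A·x = −loads:
  F[0-1] = +2901.5334 N (tension)
  F[0-2] = +1665.5564 N (tension)
  F[1-2] = -3642.5252 N (compression)
  F[1-3] = +0.0000 N (tension)
  F[2-3] = -0.0000 N (compression)
  Rx@0 = -3179.9100 N
  Ry@0 = -2475.0008 N
  Ry@2 = +3239.4308 N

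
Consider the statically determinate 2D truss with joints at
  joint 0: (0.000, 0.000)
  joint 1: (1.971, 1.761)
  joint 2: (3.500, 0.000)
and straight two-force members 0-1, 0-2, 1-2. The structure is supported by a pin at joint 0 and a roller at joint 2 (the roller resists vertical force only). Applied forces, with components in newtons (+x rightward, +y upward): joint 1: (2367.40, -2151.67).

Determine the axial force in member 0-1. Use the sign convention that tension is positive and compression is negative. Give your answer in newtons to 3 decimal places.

N=3 nodes, M=3 members, R=3 reactions → 2N=6, M+R=6
member 0 (0-1): L=2.6431, (cx,cy)=(0.7457,0.6663)
member 1 (0-2): L=3.5000, (cx,cy)=(1.0000,0.0000)
member 2 (1-2): L=2.3322, (cx,cy)=(0.6556,-0.7551)
solve A·x = −loads:
  F[0-1] = +376.9798 N (tension)
  F[0-2] = +2086.2801 N (tension)
  F[1-2] = -3182.1683 N (compression)
  Rx@0 = -2367.4000 N
  Ry@0 = -251.1680 N
  Ry@2 = +2402.8380 N

376.980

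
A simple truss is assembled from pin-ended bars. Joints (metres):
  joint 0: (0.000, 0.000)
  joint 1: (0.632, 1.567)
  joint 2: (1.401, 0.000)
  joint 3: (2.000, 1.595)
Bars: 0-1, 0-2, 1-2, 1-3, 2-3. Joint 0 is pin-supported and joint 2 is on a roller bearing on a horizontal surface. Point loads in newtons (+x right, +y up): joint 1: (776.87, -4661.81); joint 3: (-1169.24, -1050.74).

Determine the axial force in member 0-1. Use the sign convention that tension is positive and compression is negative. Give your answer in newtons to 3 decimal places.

N=4 nodes, M=5 members, R=3 reactions → 2N=8, M+R=8
member 0 (0-1): L=1.6896, (cx,cy)=(0.3740,0.9274)
member 1 (0-2): L=1.4010, (cx,cy)=(1.0000,0.0000)
member 2 (1-2): L=1.7455, (cx,cy)=(0.4406,-0.8977)
member 3 (1-3): L=1.3683, (cx,cy)=(0.9998,0.0205)
member 4 (2-3): L=1.7038, (cx,cy)=(0.3516,0.9362)
solve A·x = −loads:
  F[0-1] = -2773.1169 N (compression)
  F[0-2] = +644.8928 N (tension)
  F[1-2] = -2345.8925 N (compression)
  F[1-3] = -780.8001 N (compression)
  F[2-3] = -1105.3258 N (compression)
  Rx@0 = +392.3700 N
  Ry@0 = +2571.8209 N
  Ry@2 = +3140.7291 N

-2773.117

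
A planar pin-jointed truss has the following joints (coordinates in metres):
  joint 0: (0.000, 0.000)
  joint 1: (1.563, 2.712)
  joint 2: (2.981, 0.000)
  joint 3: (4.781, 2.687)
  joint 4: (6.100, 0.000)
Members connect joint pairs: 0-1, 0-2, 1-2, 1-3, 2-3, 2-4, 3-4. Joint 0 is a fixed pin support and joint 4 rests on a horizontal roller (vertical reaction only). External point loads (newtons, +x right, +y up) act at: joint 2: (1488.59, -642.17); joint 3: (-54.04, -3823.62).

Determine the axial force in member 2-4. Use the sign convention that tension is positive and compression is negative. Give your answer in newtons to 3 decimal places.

N=5 nodes, M=7 members, R=3 reactions → 2N=10, M+R=10
member 0 (0-1): L=3.1302, (cx,cy)=(0.4993,0.8664)
member 1 (0-2): L=2.9810, (cx,cy)=(1.0000,0.0000)
member 2 (1-2): L=3.0603, (cx,cy)=(0.4633,-0.8862)
member 3 (1-3): L=3.2181, (cx,cy)=(1.0000,-0.0078)
member 4 (2-3): L=3.2342, (cx,cy)=(0.5566,0.8308)
member 5 (2-4): L=3.1190, (cx,cy)=(1.0000,0.0000)
member 6 (3-4): L=2.9933, (cx,cy)=(0.4407,-0.8977)
solve A·x = −loads:
  F[0-1] = -1360.7115 N (compression)
  F[0-2] = +2114.0012 N (tension)
  F[1-2] = +1341.7651 N (tension)
  F[1-3] = -1301.1940 N (compression)
  F[2-3] = -658.2371 N (compression)
  F[2-4] = +1613.4592 N (tension)
  F[3-4] = -3661.5137 N (compression)
  Rx@0 = -1434.5500 N
  Ry@0 = +1178.9325 N
  Ry@4 = +3286.8575 N

1613.459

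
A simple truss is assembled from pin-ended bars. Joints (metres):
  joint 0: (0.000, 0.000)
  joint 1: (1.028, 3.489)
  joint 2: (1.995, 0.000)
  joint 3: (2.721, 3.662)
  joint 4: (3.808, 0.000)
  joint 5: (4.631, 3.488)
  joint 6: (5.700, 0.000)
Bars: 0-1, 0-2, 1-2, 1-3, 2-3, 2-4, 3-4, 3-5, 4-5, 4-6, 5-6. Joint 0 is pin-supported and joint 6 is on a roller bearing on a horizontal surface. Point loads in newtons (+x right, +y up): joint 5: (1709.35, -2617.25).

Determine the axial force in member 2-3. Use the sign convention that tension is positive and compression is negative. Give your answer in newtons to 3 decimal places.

N=7 nodes, M=11 members, R=3 reactions → 2N=14, M+R=14
member 0 (0-1): L=3.6373, (cx,cy)=(0.2826,0.9592)
member 1 (0-2): L=1.9950, (cx,cy)=(1.0000,0.0000)
member 2 (1-2): L=3.6205, (cx,cy)=(0.2671,-0.9637)
member 3 (1-3): L=1.7018, (cx,cy)=(0.9948,0.1017)
member 4 (2-3): L=3.7333, (cx,cy)=(0.1945,0.9809)
member 5 (2-4): L=1.8130, (cx,cy)=(1.0000,0.0000)
member 6 (3-4): L=3.8199, (cx,cy)=(0.2846,-0.9587)
member 7 (3-5): L=1.9179, (cx,cy)=(0.9959,-0.0907)
member 8 (4-5): L=3.5838, (cx,cy)=(0.2296,0.9733)
member 9 (4-6): L=1.8920, (cx,cy)=(1.0000,0.0000)
member 10 (5-6): L=3.6481, (cx,cy)=(0.2930,-0.9561)
solve A·x = −loads:
  F[0-1] = +578.7489 N (tension)
  F[0-2] = +1545.7795 N (tension)
  F[1-2] = -543.3479 N (compression)
  F[1-3] = +310.2998 N (tension)
  F[2-3] = +533.8000 N (tension)
  F[2-4] = +1296.8509 N (tension)
  F[3-4] = -635.4771 N (compression)
  F[3-5] = +595.7878 N (tension)
  F[4-5] = +625.9338 N (tension)
  F[4-6] = +972.2761 N (tension)
  F[5-6] = -3318.0509 N (compression)
  Rx@0 = -1709.3500 N
  Ry@0 = -555.1531 N
  Ry@6 = +3172.4031 N

533.800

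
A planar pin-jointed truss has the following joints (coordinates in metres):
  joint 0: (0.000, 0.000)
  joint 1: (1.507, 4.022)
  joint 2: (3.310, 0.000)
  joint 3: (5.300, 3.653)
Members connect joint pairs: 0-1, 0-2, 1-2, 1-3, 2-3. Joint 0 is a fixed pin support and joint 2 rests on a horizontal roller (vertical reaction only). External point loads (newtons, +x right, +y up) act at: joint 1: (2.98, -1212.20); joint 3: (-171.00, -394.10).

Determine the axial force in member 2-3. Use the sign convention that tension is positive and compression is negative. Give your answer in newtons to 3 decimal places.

-444.187

N=4 nodes, M=5 members, R=3 reactions → 2N=8, M+R=8
member 0 (0-1): L=4.2951, (cx,cy)=(0.3509,0.9364)
member 1 (0-2): L=3.3100, (cx,cy)=(1.0000,0.0000)
member 2 (1-2): L=4.4076, (cx,cy)=(0.4091,-0.9125)
member 3 (1-3): L=3.8109, (cx,cy)=(0.9953,-0.0968)
member 4 (2-3): L=4.1599, (cx,cy)=(0.4784,0.8782)
solve A·x = −loads:
  F[0-1] = -649.7732 N (compression)
  F[0-2] = +59.9648 N (tension)
  F[1-2] = -666.0475 N (compression)
  F[1-3] = +41.6861 N (tension)
  F[2-3] = -444.1866 N (compression)
  Rx@0 = +168.0200 N
  Ry@0 = +608.4638 N
  Ry@2 = +997.8362 N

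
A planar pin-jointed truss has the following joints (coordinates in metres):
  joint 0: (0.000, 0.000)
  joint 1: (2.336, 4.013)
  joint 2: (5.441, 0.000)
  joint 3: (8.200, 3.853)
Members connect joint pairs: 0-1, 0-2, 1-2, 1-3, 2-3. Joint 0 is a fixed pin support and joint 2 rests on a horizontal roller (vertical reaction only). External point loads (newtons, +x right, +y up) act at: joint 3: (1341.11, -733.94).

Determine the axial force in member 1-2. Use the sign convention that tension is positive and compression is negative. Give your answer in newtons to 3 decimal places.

N=4 nodes, M=5 members, R=3 reactions → 2N=8, M+R=8
member 0 (0-1): L=4.6434, (cx,cy)=(0.5031,0.8642)
member 1 (0-2): L=5.4410, (cx,cy)=(1.0000,0.0000)
member 2 (1-2): L=5.0740, (cx,cy)=(0.6119,-0.7909)
member 3 (1-3): L=5.8662, (cx,cy)=(0.9996,-0.0273)
member 4 (2-3): L=4.7390, (cx,cy)=(0.5822,0.8130)
solve A·x = −loads:
  F[0-1] = +1529.5061 N (tension)
  F[0-2] = +571.6448 N (tension)
  F[1-2] = -1734.5012 N (compression)
  F[1-3] = +1831.5687 N (tension)
  F[2-3] = -841.2585 N (compression)
  Rx@0 = -1341.1100 N
  Ry@0 = -1321.8595 N
  Ry@2 = +2055.7995 N

-1734.501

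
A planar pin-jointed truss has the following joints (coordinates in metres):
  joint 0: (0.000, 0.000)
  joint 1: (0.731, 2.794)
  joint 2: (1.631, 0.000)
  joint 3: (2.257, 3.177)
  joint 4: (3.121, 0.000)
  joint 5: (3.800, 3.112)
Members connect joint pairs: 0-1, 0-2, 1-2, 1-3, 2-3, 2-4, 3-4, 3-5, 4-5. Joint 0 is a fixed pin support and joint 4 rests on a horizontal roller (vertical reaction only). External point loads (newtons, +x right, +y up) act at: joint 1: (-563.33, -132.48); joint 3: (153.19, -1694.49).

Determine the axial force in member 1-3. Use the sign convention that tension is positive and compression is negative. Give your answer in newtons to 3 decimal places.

N=6 nodes, M=9 members, R=3 reactions → 2N=12, M+R=12
member 0 (0-1): L=2.8880, (cx,cy)=(0.2531,0.9674)
member 1 (0-2): L=1.6310, (cx,cy)=(1.0000,0.0000)
member 2 (1-2): L=2.9354, (cx,cy)=(0.3066,-0.9518)
member 3 (1-3): L=1.5733, (cx,cy)=(0.9699,0.2434)
member 4 (2-3): L=3.2381, (cx,cy)=(0.1933,0.9811)
member 5 (2-4): L=1.4900, (cx,cy)=(1.0000,0.0000)
member 6 (3-4): L=3.2924, (cx,cy)=(0.2624,-0.9650)
member 7 (3-5): L=1.5444, (cx,cy)=(0.9991,-0.0421)
member 8 (4-5): L=3.1852, (cx,cy)=(0.2132,0.9770)
solve A·x = −loads:
  F[0-1] = -949.8424 N (compression)
  F[0-2] = -169.7230 N (compression)
  F[1-2] = +843.2028 N (tension)
  F[1-3] = +66.3800 N (tension)
  F[2-3] = -818.0236 N (compression)
  F[2-4] = +246.9505 N (tension)
  F[3-4] = -941.0382 N (compression)
  F[3-5] = +0.0000 N (tension)
  F[4-5] = -0.0000 N (compression)
  Rx@0 = +410.1400 N
  Ry@0 = +918.9125 N
  Ry@4 = +908.0575 N

66.380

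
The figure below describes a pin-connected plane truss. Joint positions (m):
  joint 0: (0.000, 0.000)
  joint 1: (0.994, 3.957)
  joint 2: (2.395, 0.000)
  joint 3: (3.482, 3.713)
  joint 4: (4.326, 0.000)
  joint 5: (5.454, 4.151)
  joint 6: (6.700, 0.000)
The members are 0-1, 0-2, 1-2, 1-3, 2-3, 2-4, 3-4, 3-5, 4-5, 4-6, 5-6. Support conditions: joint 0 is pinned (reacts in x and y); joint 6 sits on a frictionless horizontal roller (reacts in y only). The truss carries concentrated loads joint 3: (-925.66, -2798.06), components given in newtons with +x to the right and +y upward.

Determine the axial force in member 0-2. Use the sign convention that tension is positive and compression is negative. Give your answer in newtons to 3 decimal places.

-459.210

N=7 nodes, M=11 members, R=3 reactions → 2N=14, M+R=14
member 0 (0-1): L=4.0799, (cx,cy)=(0.2436,0.9699)
member 1 (0-2): L=2.3950, (cx,cy)=(1.0000,0.0000)
member 2 (1-2): L=4.1977, (cx,cy)=(0.3338,-0.9427)
member 3 (1-3): L=2.4999, (cx,cy)=(0.9952,-0.0976)
member 4 (2-3): L=3.8688, (cx,cy)=(0.2810,0.9597)
member 5 (2-4): L=1.9310, (cx,cy)=(1.0000,0.0000)
member 6 (3-4): L=3.8077, (cx,cy)=(0.2217,-0.9751)
member 7 (3-5): L=2.0201, (cx,cy)=(0.9762,0.2168)
member 8 (4-5): L=4.3015, (cx,cy)=(0.2622,0.9650)
member 9 (4-6): L=2.3740, (cx,cy)=(1.0000,0.0000)
member 10 (5-6): L=4.3340, (cx,cy)=(0.2875,-0.9578)
solve A·x = −loads:
  F[0-1] = -1914.5756 N (compression)
  F[0-2] = -459.2096 N (compression)
  F[1-2] = +2090.9672 N (tension)
  F[1-3] = -1169.9059 N (compression)
  F[2-3] = -2053.8010 N (compression)
  F[2-4] = +815.7015 N (tension)
  F[3-4] = -1095.6627 N (compression)
  F[3-5] = -586.8020 N (compression)
  F[4-5] = +1107.1533 N (tension)
  F[4-6] = +282.5111 N (tension)
  F[5-6] = -982.6607 N (compression)
  Rx@0 = +925.6600 N
  Ry@0 = +1856.8855 N
  Ry@6 = +941.1745 N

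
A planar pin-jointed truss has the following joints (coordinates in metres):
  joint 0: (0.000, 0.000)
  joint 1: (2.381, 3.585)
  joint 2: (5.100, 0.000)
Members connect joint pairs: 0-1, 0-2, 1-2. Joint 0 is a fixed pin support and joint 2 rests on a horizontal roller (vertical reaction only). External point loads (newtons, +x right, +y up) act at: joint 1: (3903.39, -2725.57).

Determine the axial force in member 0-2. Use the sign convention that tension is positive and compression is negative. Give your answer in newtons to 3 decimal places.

3046.130

N=3 nodes, M=3 members, R=3 reactions → 2N=6, M+R=6
member 0 (0-1): L=4.3036, (cx,cy)=(0.5533,0.8330)
member 1 (0-2): L=5.1000, (cx,cy)=(1.0000,0.0000)
member 2 (1-2): L=4.4995, (cx,cy)=(0.6043,-0.7968)
solve A·x = −loads:
  F[0-1] = +1549.4941 N (tension)
  F[0-2] = +3046.1299 N (tension)
  F[1-2] = -5040.8074 N (compression)
  Rx@0 = -3903.3900 N
  Ry@0 = -1290.7507 N
  Ry@2 = +4016.3207 N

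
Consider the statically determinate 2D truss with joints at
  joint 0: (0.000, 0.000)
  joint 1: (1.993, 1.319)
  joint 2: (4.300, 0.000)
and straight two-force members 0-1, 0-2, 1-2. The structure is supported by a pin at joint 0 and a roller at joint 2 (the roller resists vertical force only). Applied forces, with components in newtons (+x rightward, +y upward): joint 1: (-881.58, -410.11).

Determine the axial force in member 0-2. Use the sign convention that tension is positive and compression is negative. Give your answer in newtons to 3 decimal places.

N=3 nodes, M=3 members, R=3 reactions → 2N=6, M+R=6
member 0 (0-1): L=2.3899, (cx,cy)=(0.8339,0.5519)
member 1 (0-2): L=4.3000, (cx,cy)=(1.0000,0.0000)
member 2 (1-2): L=2.6574, (cx,cy)=(0.8681,-0.4963)
solve A·x = −loads:
  F[0-1] = -888.6594 N (compression)
  F[0-2] = -140.5159 N (compression)
  F[1-2] = +161.8610 N (tension)
  Rx@0 = +881.5800 N
  Ry@0 = +490.4483 N
  Ry@2 = -80.3383 N

-140.516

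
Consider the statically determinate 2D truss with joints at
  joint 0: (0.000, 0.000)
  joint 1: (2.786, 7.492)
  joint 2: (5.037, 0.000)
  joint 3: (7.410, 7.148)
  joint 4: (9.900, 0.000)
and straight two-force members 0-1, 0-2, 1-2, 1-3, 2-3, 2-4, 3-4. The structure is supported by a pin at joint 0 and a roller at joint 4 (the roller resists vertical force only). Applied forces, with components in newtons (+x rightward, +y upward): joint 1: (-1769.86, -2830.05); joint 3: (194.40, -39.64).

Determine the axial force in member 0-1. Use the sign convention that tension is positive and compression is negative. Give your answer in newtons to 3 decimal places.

N=5 nodes, M=7 members, R=3 reactions → 2N=10, M+R=10
member 0 (0-1): L=7.9932, (cx,cy)=(0.3485,0.9373)
member 1 (0-2): L=5.0370, (cx,cy)=(1.0000,0.0000)
member 2 (1-2): L=7.8229, (cx,cy)=(0.2877,-0.9577)
member 3 (1-3): L=4.6368, (cx,cy)=(0.9972,-0.0742)
member 4 (2-3): L=7.5316, (cx,cy)=(0.3151,0.9491)
member 5 (2-4): L=4.8630, (cx,cy)=(1.0000,0.0000)
member 6 (3-4): L=7.5693, (cx,cy)=(0.3290,-0.9443)
solve A·x = −loads:
  F[0-1] = -3459.5573 N (compression)
  F[0-2] = -369.6500 N (compression)
  F[1-2] = +395.8175 N (tension)
  F[1-3] = +451.3988 N (tension)
  F[2-3] = -399.4205 N (compression)
  F[2-4] = -129.9085 N (compression)
  F[3-4] = +394.9052 N (tension)
  Rx@0 = +1575.4600 N
  Ry@0 = +3242.6161 N
  Ry@4 = -372.9261 N

-3459.557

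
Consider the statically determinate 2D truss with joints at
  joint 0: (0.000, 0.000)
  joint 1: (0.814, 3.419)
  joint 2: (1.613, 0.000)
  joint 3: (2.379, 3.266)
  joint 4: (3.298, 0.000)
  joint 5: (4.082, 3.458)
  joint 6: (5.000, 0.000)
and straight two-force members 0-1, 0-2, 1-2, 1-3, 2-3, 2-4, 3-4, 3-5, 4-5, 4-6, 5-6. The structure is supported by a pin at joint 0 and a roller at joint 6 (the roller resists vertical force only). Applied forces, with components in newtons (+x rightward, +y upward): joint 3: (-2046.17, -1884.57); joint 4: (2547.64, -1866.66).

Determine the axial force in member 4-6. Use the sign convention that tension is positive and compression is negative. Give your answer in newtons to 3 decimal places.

N=7 nodes, M=11 members, R=3 reactions → 2N=14, M+R=14
member 0 (0-1): L=3.5146, (cx,cy)=(0.2316,0.9728)
member 1 (0-2): L=1.6130, (cx,cy)=(1.0000,0.0000)
member 2 (1-2): L=3.5111, (cx,cy)=(0.2276,-0.9738)
member 3 (1-3): L=1.5725, (cx,cy)=(0.9953,-0.0973)
member 4 (2-3): L=3.3546, (cx,cy)=(0.2283,0.9736)
member 5 (2-4): L=1.6850, (cx,cy)=(1.0000,0.0000)
member 6 (3-4): L=3.3928, (cx,cy)=(0.2709,-0.9626)
member 7 (3-5): L=1.7138, (cx,cy)=(0.9937,0.1120)
member 8 (4-5): L=3.5458, (cx,cy)=(0.2211,0.9752)
member 9 (4-6): L=1.7020, (cx,cy)=(1.0000,0.0000)
member 10 (5-6): L=3.5778, (cx,cy)=(0.2566,-0.9665)
solve A·x = −loads:
  F[0-1] = -3042.5912 N (compression)
  F[0-2] = +1206.1576 N (tension)
  F[1-2] = +3183.0820 N (tension)
  F[1-3] = -1435.8513 N (compression)
  F[2-3] = -3183.6780 N (compression)
  F[2-4] = +2657.4740 N (tension)
  F[3-4] = +1070.2334 N (tension)
  F[3-5] = -402.2552 N (compression)
  F[4-5] = +857.6627 N (tension)
  F[4-6] = +210.0858 N (tension)
  F[5-6] = -818.7803 N (compression)
  Rx@0 = -501.4700 N
  Ry@0 = +2959.8609 N
  Ry@6 = +791.3691 N

210.086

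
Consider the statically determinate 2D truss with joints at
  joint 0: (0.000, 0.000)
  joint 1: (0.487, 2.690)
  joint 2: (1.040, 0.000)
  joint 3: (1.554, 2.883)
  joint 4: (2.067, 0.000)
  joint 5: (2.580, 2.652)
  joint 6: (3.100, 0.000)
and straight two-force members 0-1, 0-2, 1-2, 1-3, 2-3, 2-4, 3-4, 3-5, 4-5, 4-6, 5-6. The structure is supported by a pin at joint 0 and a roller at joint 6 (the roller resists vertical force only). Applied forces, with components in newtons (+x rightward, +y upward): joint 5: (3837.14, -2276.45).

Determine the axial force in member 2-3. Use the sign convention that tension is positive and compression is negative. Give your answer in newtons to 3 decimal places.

2747.830

N=7 nodes, M=11 members, R=3 reactions → 2N=14, M+R=14
member 0 (0-1): L=2.7337, (cx,cy)=(0.1781,0.9840)
member 1 (0-2): L=1.0400, (cx,cy)=(1.0000,0.0000)
member 2 (1-2): L=2.7463, (cx,cy)=(0.2014,-0.9795)
member 3 (1-3): L=1.0843, (cx,cy)=(0.9840,0.1780)
member 4 (2-3): L=2.9285, (cx,cy)=(0.1755,0.9845)
member 5 (2-4): L=1.0270, (cx,cy)=(1.0000,0.0000)
member 6 (3-4): L=2.9283, (cx,cy)=(0.1752,-0.9845)
member 7 (3-5): L=1.0517, (cx,cy)=(0.9756,-0.2196)
member 8 (4-5): L=2.7012, (cx,cy)=(0.1899,0.9818)
member 9 (4-6): L=1.0330, (cx,cy)=(1.0000,0.0000)
member 10 (5-6): L=2.7025, (cx,cy)=(0.1924,-0.9813)
solve A·x = −loads:
  F[0-1] = +2947.9093 N (tension)
  F[0-2] = +3311.9847 N (tension)
  F[1-2] = -2761.7442 N (compression)
  F[1-3] = +1098.8207 N (tension)
  F[2-3] = +2747.8304 N (tension)
  F[2-4] = +2273.5695 N (tension)
  F[3-4] = -3441.7672 N (compression)
  F[3-5] = +2220.7588 N (tension)
  F[4-5] = +3451.3554 N (tension)
  F[4-6] = +1015.1383 N (tension)
  F[5-6] = -5275.7900 N (compression)
  Rx@0 = -3837.1400 N
  Ry@0 = -2900.7553 N
  Ry@6 = +5177.2053 N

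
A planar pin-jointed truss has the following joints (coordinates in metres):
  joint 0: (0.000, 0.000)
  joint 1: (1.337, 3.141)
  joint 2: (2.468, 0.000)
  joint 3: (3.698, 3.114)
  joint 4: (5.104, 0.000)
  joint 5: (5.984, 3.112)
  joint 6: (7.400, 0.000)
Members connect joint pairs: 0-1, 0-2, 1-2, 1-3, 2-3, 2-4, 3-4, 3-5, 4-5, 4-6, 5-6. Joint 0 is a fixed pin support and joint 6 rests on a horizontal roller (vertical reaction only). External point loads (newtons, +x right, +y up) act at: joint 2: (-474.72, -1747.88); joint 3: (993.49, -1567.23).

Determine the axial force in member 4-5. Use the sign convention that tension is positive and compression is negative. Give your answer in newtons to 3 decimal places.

1852.971

N=7 nodes, M=11 members, R=3 reactions → 2N=14, M+R=14
member 0 (0-1): L=3.4137, (cx,cy)=(0.3917,0.9201)
member 1 (0-2): L=2.4680, (cx,cy)=(1.0000,0.0000)
member 2 (1-2): L=3.3384, (cx,cy)=(0.3388,-0.9409)
member 3 (1-3): L=2.3612, (cx,cy)=(0.9999,-0.0114)
member 4 (2-3): L=3.3481, (cx,cy)=(0.3674,0.9301)
member 5 (2-4): L=2.6360, (cx,cy)=(1.0000,0.0000)
member 6 (3-4): L=3.4167, (cx,cy)=(0.4115,-0.9114)
member 7 (3-5): L=2.2860, (cx,cy)=(1.0000,-0.0009)
member 8 (4-5): L=3.2340, (cx,cy)=(0.2721,0.9623)
member 9 (4-6): L=2.2960, (cx,cy)=(1.0000,0.0000)
member 10 (5-6): L=3.4190, (cx,cy)=(0.4142,-0.9102)
solve A·x = −loads:
  F[0-1] = -1663.8254 N (compression)
  F[0-2] = +1170.4162 N (tension)
  F[1-2] = +1641.8077 N (tension)
  F[1-3] = -1207.9419 N (compression)
  F[2-3] = +218.4356 N (tension)
  F[2-4] = +2121.1061 N (tension)
  F[3-4] = -1956.3761 N (compression)
  F[3-5] = -1316.0416 N (compression)
  F[4-5] = +1852.9708 N (tension)
  F[4-6] = +811.8359 N (tension)
  F[5-6] = -1960.2201 N (compression)
  Rx@0 = -518.7700 N
  Ry@0 = +1530.9056 N
  Ry@6 = +1784.2044 N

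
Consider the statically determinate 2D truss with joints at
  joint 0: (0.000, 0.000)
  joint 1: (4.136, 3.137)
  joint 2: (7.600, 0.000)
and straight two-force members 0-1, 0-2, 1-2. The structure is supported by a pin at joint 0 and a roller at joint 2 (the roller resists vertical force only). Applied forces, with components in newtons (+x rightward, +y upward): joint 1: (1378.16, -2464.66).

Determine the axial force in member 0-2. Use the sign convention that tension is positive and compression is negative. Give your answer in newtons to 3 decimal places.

2109.261

N=3 nodes, M=3 members, R=3 reactions → 2N=6, M+R=6
member 0 (0-1): L=5.1911, (cx,cy)=(0.7968,0.6043)
member 1 (0-2): L=7.6000, (cx,cy)=(1.0000,0.0000)
member 2 (1-2): L=4.6733, (cx,cy)=(0.7412,-0.6713)
solve A·x = −loads:
  F[0-1] = -917.6015 N (compression)
  F[0-2] = +2109.2608 N (tension)
  F[1-2] = -2845.6361 N (compression)
  Rx@0 = -1378.1600 N
  Ry@0 = +554.5124 N
  Ry@2 = +1910.1476 N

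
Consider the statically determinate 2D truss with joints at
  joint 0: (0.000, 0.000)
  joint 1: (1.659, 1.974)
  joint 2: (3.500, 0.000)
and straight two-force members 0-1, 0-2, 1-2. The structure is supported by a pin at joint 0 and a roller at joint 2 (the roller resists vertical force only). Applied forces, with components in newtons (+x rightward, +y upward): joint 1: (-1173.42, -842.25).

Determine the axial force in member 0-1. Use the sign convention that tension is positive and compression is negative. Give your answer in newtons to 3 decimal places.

-1443.198

N=3 nodes, M=3 members, R=3 reactions → 2N=6, M+R=6
member 0 (0-1): L=2.5786, (cx,cy)=(0.6434,0.7655)
member 1 (0-2): L=3.5000, (cx,cy)=(1.0000,0.0000)
member 2 (1-2): L=2.6993, (cx,cy)=(0.6820,-0.7313)
solve A·x = −loads:
  F[0-1] = -1443.1983 N (compression)
  F[0-2] = -244.8907 N (compression)
  F[1-2] = +359.0556 N (tension)
  Rx@0 = +1173.4200 N
  Ry@0 = +1104.8324 N
  Ry@2 = -262.5824 N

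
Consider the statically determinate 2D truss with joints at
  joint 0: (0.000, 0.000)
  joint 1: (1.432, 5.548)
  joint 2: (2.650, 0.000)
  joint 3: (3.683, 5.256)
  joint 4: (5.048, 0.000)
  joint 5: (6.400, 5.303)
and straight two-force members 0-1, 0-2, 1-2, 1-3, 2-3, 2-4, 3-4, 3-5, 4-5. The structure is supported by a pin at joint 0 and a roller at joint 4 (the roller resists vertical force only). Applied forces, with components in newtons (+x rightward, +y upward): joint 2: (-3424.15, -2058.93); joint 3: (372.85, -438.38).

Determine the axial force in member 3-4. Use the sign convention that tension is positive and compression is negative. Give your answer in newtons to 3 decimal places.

N=6 nodes, M=9 members, R=3 reactions → 2N=12, M+R=12
member 0 (0-1): L=5.7298, (cx,cy)=(0.2499,0.9683)
member 1 (0-2): L=2.6500, (cx,cy)=(1.0000,0.0000)
member 2 (1-2): L=5.6801, (cx,cy)=(0.2144,-0.9767)
member 3 (1-3): L=2.2699, (cx,cy)=(0.9917,-0.1286)
member 4 (2-3): L=5.3565, (cx,cy)=(0.1928,0.9812)
member 5 (2-4): L=2.3980, (cx,cy)=(1.0000,0.0000)
member 6 (3-4): L=5.4304, (cx,cy)=(0.2514,-0.9679)
member 7 (3-5): L=2.7174, (cx,cy)=(0.9999,0.0173)
member 8 (4-5): L=5.4726, (cx,cy)=(0.2470,0.9690)
solve A·x = −loads:
  F[0-1] = -731.6168 N (compression)
  F[0-2] = -2868.4541 N (compression)
  F[1-2] = +771.5262 N (tension)
  F[1-3] = -351.2038 N (compression)
  F[2-3] = +1330.3223 N (tension)
  F[2-4] = +464.5856 N (tension)
  F[3-4] = -1848.2529 N (compression)
  F[3-5] = -0.0000 N (compression)
  F[4-5] = +0.0000 N (tension)
  Rx@0 = +3051.3000 N
  Ry@0 = +708.4000 N
  Ry@4 = +1788.9100 N

-1848.253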